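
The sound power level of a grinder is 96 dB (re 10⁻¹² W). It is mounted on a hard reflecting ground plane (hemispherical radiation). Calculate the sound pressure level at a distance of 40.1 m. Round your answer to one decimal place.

56.0 dB

Free-field hemispherical radiation: L_p = L_w − 10·log₁₀(2π·r²), r = 40.1 m.
2π·r² = 1.01e+04 m², 10·log₁₀ of that is 40.045 dB.
L_p = 96 − 40.045 = 55.96 dB.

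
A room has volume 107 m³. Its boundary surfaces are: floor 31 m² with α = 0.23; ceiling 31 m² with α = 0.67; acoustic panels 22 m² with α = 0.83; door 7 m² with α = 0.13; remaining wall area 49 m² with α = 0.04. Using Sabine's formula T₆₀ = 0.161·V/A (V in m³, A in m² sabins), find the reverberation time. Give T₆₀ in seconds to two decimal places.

A = Σ Sᵢαᵢ = 31·0.23 + 31·0.67 + 22·0.83 + 7·0.13 + 49·0.04 = 49.03 m².
T₆₀ = 0.161 × 107 / 49.03 = 0.351 s.

0.35 s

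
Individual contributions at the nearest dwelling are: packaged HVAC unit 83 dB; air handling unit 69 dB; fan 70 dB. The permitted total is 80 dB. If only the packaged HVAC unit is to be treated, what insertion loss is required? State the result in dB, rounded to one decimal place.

The untreated sources together contribute 10^(69/10) + 10^(70/10) = 1.794e+07, i.e. 72.54 dB.
To meet 80 dB overall, the treated packaged HVAC unit may contribute at most 10^(80/10) − 1.794e+07 = 8.206e+07, i.e. 79.14 dB.
Required insertion loss = 83 − 79.14 = 3.86 dB.

3.9 dB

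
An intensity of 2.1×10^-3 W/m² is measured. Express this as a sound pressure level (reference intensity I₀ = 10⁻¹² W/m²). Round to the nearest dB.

93 dB

L = 10·log₁₀(I/I₀) = 10·log₁₀(2.1×10^-3/10⁻¹²) = 10·log₁₀(2.1×10^9).
L = 10·(0.3222 + 9) = 93.22 dB.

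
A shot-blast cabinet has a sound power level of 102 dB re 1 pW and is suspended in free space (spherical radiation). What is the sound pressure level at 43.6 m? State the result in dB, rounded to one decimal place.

Free-field spherical radiation: L_p = L_w − 10·log₁₀(4π·r²), r = 43.6 m.
4π·r² = 2.389e+04 m², 10·log₁₀ of that is 43.782 dB.
L_p = 102 − 43.782 = 58.22 dB.

58.2 dB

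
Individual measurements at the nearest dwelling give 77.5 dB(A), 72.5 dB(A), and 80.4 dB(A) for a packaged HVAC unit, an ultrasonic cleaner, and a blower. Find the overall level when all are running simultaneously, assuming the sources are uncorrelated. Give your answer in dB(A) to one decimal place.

82.6 dB(A)

Incoherent sources combine by intensity addition: L_total = 10·log₁₀(Σ 10^(L_i/10)).
Σ 10^(L/10) = 10^(77.5/10) + 10^(72.5/10) + 10^(80.4/10) = 1.837e+08.
L_total = 10·log₁₀(1.837e+08) = 82.64 dB(A).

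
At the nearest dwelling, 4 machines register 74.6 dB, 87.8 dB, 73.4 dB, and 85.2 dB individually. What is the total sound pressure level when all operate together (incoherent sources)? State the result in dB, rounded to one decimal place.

89.9 dB

For uncorrelated sources the intensities add, so convert each level to linear form, sum, and take 10·log₁₀ of the total.
Σ 10^(L/10) = 10^(74.6/10) + 10^(87.8/10) + 10^(73.4/10) + 10^(85.2/10) = 9.844e+08.
L_total = 10·log₁₀(9.844e+08) = 89.93 dB.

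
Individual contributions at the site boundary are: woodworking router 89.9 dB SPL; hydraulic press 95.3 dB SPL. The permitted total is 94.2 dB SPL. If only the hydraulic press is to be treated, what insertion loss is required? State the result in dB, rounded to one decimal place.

Fixed contribution from the other source: Σ 10^(L/10) = 10^(89.9/10) = 9.772e+08 (89.90 dB SPL).
The limit corresponds to 10^(94.2/10) = 2.630e+09; subtracting the fixed part leaves 1.653e+09 for the hydraulic press, i.e. 92.18 dB SPL.
So the hydraulic press must be reduced from 95.3 to 92.18 dB SPL: IL = 3.12 dB.

3.1 dB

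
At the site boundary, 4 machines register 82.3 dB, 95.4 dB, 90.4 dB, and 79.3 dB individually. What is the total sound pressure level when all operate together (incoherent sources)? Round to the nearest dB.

97 dB

For uncorrelated sources the intensities add, so convert each level to linear form, sum, and take 10·log₁₀ of the total.
Σ 10^(L/10) = 10^(82.3/10) + 10^(95.4/10) + 10^(90.4/10) + 10^(79.3/10) = 4.819e+09.
L_total = 10·log₁₀(4.819e+09) = 96.83 dB.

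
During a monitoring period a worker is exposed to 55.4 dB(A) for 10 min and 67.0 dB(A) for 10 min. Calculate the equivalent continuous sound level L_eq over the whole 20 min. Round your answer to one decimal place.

The energy average is taken in the linear domain: L_eq = 10·log₁₀[(Σ tᵢ·10^(Lᵢ/10))/T], T = 20 min.
Σ tᵢ·10^(Lᵢ/10) = 10·10^(55.4/10) + 10·10^(67.0/10) = 5.359e+07.
L_eq = 10·log₁₀(5.359e+07/20) = 64.28 dB(A).

64.3 dB(A)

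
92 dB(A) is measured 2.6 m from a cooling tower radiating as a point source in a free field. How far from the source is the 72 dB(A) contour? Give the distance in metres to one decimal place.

The 20.0 dB drop corresponds to a distance ratio of 10^(20.0/20) for a point source.
r₂ = 2.6·10^((92−72)/20) = 2.6·10^(20.0/20) = 26.00 m.

26.0 m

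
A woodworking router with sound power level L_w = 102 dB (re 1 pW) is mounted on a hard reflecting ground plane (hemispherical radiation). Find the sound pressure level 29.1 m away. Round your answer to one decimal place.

L_p = L_w − 10·log₁₀(2π·r²) with r = 29.1 m.
2π·r² = 5321 m², 10·log₁₀ of that is 37.260 dB.
L_p = 102 − 37.260 = 64.74 dB.

64.7 dB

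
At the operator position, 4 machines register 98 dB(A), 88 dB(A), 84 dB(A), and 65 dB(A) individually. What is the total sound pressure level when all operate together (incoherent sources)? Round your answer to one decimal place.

For uncorrelated sources the intensities add, so convert each level to linear form, sum, and take 10·log₁₀ of the total.
Σ 10^(L/10) = 10^(98/10) + 10^(88/10) + 10^(84/10) + 10^(65/10) = 7.195e+09.
L_total = 10·log₁₀(7.195e+09) = 98.57 dB(A).

98.6 dB(A)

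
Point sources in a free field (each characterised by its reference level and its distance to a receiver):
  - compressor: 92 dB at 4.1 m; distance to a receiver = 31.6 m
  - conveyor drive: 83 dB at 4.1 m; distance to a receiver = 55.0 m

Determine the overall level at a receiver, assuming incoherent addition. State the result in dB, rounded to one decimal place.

74.4 dB

Apply inverse-square spreading to bring every level to the receiver, then sum 10^(L/10).
compressor: 92 − 20·log₁₀(31.6/4.1) = 92 − 17.74 = 74.26 dB.
conveyor drive: 83 − 20·log₁₀(55.0/4.1) = 83 − 22.55 = 60.45 dB.
Σ 10^(L/10) = 2.779e+07 → L_total = 10·log₁₀(2.779e+07) = 74.44 dB.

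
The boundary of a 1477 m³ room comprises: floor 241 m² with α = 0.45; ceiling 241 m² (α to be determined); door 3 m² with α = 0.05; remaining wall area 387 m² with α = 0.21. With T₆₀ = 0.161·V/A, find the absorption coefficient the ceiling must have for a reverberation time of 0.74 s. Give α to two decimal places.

0.55

A = 0.161·V/T₆₀ = 0.161·1477/0.74 = 321.35 m² sabins.
Absorption from the other surfaces = 241·0.45 + 3·0.05 + 387·0.21 = 189.87 m², so the ceiling must supply 131.48 m² over 241 m².
α = 131.48/241 = 0.546.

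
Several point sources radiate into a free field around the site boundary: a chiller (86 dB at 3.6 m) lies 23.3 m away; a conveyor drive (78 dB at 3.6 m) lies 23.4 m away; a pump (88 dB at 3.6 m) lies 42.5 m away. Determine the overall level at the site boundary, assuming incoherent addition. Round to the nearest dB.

72 dB

First find each source's level at the receiver (point-source: −20·log₁₀(r/r_ref)), then combine on an intensity basis.
chiller: 86 − 20·log₁₀(23.3/3.6) = 86 − 16.22 = 69.78 dB.
conveyor drive: 78 − 20·log₁₀(23.4/3.6) = 78 − 16.26 = 61.74 dB.
pump: 88 − 20·log₁₀(42.5/3.6) = 88 − 21.44 = 66.56 dB.
Σ 10^(L/10) = 1.552e+07 → L_total = 10·log₁₀(1.552e+07) = 71.91 dB.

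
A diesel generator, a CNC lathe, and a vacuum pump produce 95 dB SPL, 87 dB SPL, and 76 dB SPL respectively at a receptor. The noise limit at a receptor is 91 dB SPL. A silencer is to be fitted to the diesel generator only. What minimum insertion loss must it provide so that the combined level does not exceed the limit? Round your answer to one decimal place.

The untreated sources together contribute 10^(87/10) + 10^(76/10) = 5.410e+08, i.e. 87.33 dB SPL.
To meet 91 dB SPL overall, the treated diesel generator may contribute at most 10^(91/10) − 5.410e+08 = 7.179e+08, i.e. 88.56 dB SPL.
So the diesel generator must be reduced from 95 to 88.56 dB SPL: IL = 6.44 dB.

6.4 dB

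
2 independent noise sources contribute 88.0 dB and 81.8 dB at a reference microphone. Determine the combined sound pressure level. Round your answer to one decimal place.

For uncorrelated sources the intensities add, so convert each level to linear form, sum, and take 10·log₁₀ of the total.
Σ 10^(L/10) = 10^(88.0/10) + 10^(81.8/10) = 7.823e+08.
L_total = 10·log₁₀(7.823e+08) = 88.93 dB.

88.9 dB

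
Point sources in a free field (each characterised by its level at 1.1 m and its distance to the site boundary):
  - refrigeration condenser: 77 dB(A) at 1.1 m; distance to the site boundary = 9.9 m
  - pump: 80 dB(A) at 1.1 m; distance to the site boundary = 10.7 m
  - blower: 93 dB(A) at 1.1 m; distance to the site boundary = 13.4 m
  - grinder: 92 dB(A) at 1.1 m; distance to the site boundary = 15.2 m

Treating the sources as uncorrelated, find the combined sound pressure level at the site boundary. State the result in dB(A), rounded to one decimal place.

73.7 dB(A)

Propagate each source to the receiver with L = L_ref − 20·log₁₀(r/r_ref), then add intensities.
refrigeration condenser: 77 − 20·log₁₀(9.9/1.1) = 77 − 19.08 = 57.92 dB(A).
pump: 80 − 20·log₁₀(10.7/1.1) = 80 − 19.76 = 60.24 dB(A).
blower: 93 − 20·log₁₀(13.4/1.1) = 93 − 21.71 = 71.29 dB(A).
grinder: 92 − 20·log₁₀(15.2/1.1) = 92 − 22.81 = 69.19 dB(A).
Σ 10^(L/10) = 2.342e+07 → L_total = 10·log₁₀(2.342e+07) = 73.70 dB(A).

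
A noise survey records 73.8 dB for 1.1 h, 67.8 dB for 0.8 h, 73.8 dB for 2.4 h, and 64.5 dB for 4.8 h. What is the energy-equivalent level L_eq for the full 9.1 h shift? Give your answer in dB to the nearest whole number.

Weight each interval's intensity by its duration and average over T = 9.1 h:
Σ tᵢ·10^(Lᵢ/10) = 1.1·10^(73.8/10) + 0.8·10^(67.8/10) + 2.4·10^(73.8/10) + 4.8·10^(64.5/10) = 1.023e+08.
L_eq = 10·log₁₀(1.023e+08/9.1) = 70.51 dB.

71 dB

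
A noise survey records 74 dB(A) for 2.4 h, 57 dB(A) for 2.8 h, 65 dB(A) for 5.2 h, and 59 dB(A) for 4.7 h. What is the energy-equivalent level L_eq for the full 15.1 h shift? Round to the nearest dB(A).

The energy average is taken in the linear domain: L_eq = 10·log₁₀[(Σ tᵢ·10^(Lᵢ/10))/T], T = 15.1 h.
Σ tᵢ·10^(Lᵢ/10) = 2.4·10^(74/10) + 2.8·10^(57/10) + 5.2·10^(65/10) + 4.7·10^(59/10) = 8.187e+07.
L_eq = 10·log₁₀(8.187e+07/15.1) = 67.34 dB(A).

67 dB(A)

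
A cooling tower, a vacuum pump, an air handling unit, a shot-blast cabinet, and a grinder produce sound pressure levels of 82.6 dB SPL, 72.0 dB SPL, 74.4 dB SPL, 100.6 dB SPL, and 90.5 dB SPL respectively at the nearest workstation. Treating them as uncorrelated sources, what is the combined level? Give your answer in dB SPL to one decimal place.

101.1 dB SPL

Incoherent sources combine by intensity addition: L_total = 10·log₁₀(Σ 10^(L_i/10)).
Σ 10^(L/10) = 10^(82.6/10) + 10^(72.0/10) + 10^(74.4/10) + 10^(100.6/10) + 10^(90.5/10) = 1.283e+10.
L_total = 10·log₁₀(1.283e+10) = 101.08 dB SPL.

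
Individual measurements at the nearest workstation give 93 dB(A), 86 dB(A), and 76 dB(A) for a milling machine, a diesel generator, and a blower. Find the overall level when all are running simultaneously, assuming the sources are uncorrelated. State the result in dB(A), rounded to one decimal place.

93.9 dB(A)

Incoherent sources combine by intensity addition: L_total = 10·log₁₀(Σ 10^(L_i/10)).
Σ 10^(L/10) = 10^(93/10) + 10^(86/10) + 10^(76/10) = 2.433e+09.
L_total = 10·log₁₀(2.433e+09) = 93.86 dB(A).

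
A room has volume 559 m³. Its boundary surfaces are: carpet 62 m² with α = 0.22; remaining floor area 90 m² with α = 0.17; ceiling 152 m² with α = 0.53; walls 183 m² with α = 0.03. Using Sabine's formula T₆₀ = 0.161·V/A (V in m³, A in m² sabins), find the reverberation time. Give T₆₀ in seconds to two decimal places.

A = Σ Sᵢαᵢ = 62·0.22 + 90·0.17 + 152·0.53 + 183·0.03 = 114.99 m².
T₆₀ = 0.161 × 559 / 114.99 = 0.783 s.

0.78 s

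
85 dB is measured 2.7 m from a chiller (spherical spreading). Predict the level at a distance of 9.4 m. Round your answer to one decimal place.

74.2 dB

Spherical spreading from a point source gives a 20·log₁₀(r₂/r₁) drop.
L₂ = 85 − 20·log₁₀(9.4/2.7) = 85 − 10.835 = 74.16 dB.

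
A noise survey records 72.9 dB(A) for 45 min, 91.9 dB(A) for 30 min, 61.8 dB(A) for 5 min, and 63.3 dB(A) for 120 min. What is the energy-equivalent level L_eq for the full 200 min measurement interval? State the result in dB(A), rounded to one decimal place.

83.8 dB(A)

L_eq = 10·log₁₀[(1/T)·Σ tᵢ·10^(Lᵢ/10)] with T = 200 min.
Σ tᵢ·10^(Lᵢ/10) = 45·10^(72.9/10) + 30·10^(91.9/10) + 5·10^(61.8/10) + 120·10^(63.3/10) = 4.761e+10.
L_eq = 10·log₁₀(4.761e+10/200) = 83.77 dB(A).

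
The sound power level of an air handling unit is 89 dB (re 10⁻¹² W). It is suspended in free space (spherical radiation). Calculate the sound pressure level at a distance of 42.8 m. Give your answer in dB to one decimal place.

45.4 dB

L_p = L_w − 10·log₁₀(4π·r²) with r = 42.8 m.
4π·r² = 2.302e+04 m², 10·log₁₀ of that is 43.621 dB.
L_p = 89 − 43.621 = 45.38 dB.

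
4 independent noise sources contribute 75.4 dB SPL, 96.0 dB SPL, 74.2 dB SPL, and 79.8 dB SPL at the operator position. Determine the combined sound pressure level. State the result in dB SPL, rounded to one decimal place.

96.2 dB SPL

Incoherent sources combine by intensity addition: L_total = 10·log₁₀(Σ 10^(L_i/10)).
Σ 10^(L/10) = 10^(75.4/10) + 10^(96.0/10) + 10^(74.2/10) + 10^(79.8/10) = 4.138e+09.
L_total = 10·log₁₀(4.138e+09) = 96.17 dB SPL.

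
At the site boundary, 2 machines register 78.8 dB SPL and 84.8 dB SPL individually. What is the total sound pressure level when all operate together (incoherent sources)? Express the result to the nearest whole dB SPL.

86 dB SPL

Incoherent sources combine by intensity addition: L_total = 10·log₁₀(Σ 10^(L_i/10)).
Σ 10^(L/10) = 10^(78.8/10) + 10^(84.8/10) = 3.779e+08.
L_total = 10·log₁₀(3.779e+08) = 85.77 dB SPL.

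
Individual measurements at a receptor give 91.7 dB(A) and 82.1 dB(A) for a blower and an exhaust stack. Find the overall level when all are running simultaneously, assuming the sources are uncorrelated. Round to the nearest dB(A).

For uncorrelated sources the intensities add, so convert each level to linear form, sum, and take 10·log₁₀ of the total.
Σ 10^(L/10) = 10^(91.7/10) + 10^(82.1/10) = 1.641e+09.
L_total = 10·log₁₀(1.641e+09) = 92.15 dB(A).

92 dB(A)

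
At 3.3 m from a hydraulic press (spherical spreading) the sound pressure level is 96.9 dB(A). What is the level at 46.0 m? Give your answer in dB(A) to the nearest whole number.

For a point source, L₂ = L₁ − 20·log₁₀(r₂/r₁).
L₂ = 96.9 − 20·log₁₀(46.0/3.3) = 96.9 − 22.885 = 74.02 dB(A).

74 dB(A)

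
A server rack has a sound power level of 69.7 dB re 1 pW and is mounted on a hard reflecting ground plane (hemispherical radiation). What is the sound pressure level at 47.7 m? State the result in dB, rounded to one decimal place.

28.1 dB

L_p = L_w − 10·log₁₀(2π·r²) with r = 47.7 m.
2π·r² = 1.43e+04 m², 10·log₁₀ of that is 41.552 dB.
L_p = 69.7 − 41.552 = 28.15 dB.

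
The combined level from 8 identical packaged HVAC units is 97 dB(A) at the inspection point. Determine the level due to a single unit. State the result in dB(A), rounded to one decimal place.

88.0 dB(A)

For N identical incoherent sources L_total = L₁ + 10·log₁₀ N, so L₁ = 97 − 10·log₁₀(8) = 97 − 9.031.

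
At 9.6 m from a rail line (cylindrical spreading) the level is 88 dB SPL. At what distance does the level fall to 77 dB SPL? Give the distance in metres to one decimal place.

For a line source L₁ − L₂ = 10·log₁₀(r₂/r₁), so r₂ = r₁·10^((L₁−L₂)/10).
r₂ = 9.6·10^((88−77)/10) = 9.6·10^(11.0/10) = 120.86 m.

120.9 m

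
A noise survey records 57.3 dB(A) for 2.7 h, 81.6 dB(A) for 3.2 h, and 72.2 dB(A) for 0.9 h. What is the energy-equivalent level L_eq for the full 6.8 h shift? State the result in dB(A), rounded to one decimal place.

78.5 dB(A)

L_eq = 10·log₁₀[(1/T)·Σ tᵢ·10^(Lᵢ/10)] with T = 6.8 h.
Σ tᵢ·10^(Lᵢ/10) = 2.7·10^(57.3/10) + 3.2·10^(81.6/10) + 0.9·10^(72.2/10) = 4.789e+08.
L_eq = 10·log₁₀(4.789e+08/6.8) = 78.48 dB(A).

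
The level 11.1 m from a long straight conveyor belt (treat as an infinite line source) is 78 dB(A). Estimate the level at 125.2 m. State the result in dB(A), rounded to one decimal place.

67.5 dB(A)

Line-source attenuation: ΔL = 10·log₁₀(r₂/r₁) = 10·log₁₀(125.2/11.1) = 10.523 dB.
L₂ = 78 − 10·log₁₀(125.2/11.1) = 78 − 10.523 = 67.48 dB(A).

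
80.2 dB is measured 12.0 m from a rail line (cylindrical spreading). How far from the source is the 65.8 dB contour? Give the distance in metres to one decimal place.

Line-source spreading drops the level by 10·log₁₀(r₂/r₁); inverting, r₂/r₁ = 10^(ΔL/10).
r₂ = 12.0·10^((80.2−65.8)/10) = 12.0·10^(14.4/10) = 330.51 m.

330.5 m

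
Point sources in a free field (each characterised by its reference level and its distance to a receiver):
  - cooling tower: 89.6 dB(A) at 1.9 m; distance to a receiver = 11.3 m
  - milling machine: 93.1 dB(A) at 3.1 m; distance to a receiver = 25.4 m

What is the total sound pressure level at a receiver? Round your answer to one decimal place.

77.5 dB(A)

Propagate each source to the receiver with L = L_ref − 20·log₁₀(r/r_ref), then add intensities.
cooling tower: 89.6 − 20·log₁₀(11.3/1.9) = 89.6 − 15.49 = 74.11 dB(A).
milling machine: 93.1 − 20·log₁₀(25.4/3.1) = 93.1 − 18.27 = 74.83 dB(A).
Σ 10^(L/10) = 5.620e+07 → L_total = 10·log₁₀(5.620e+07) = 77.50 dB(A).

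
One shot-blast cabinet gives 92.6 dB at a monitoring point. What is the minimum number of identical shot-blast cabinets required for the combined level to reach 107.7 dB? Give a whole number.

33

The shortfall is 107.7 − 92.6 = 15.1 dB, and N units add 10·log₁₀ N, so need 10·log₁₀ N ≥ 15.1.
N ≥ 10^(15.1/10) = 32.359, so N = 33.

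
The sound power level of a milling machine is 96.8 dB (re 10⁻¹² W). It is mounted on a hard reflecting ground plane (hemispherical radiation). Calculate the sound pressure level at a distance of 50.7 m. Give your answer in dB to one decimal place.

54.7 dB

L_p = L_w − 10·log₁₀(2π·r²) with r = 50.7 m.
2π·r² = 1.615e+04 m², 10·log₁₀ of that is 42.082 dB.
L_p = 96.8 − 42.082 = 54.72 dB.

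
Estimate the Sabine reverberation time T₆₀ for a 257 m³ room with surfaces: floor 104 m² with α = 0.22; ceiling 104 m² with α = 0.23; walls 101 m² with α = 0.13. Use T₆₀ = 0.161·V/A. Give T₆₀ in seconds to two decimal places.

Total absorption A = 104·0.22 + 104·0.23 + 101·0.13 = 59.93 m² sabins.
T₆₀ = 0.161 × 257 / 59.93 = 0.690 s.

0.69 s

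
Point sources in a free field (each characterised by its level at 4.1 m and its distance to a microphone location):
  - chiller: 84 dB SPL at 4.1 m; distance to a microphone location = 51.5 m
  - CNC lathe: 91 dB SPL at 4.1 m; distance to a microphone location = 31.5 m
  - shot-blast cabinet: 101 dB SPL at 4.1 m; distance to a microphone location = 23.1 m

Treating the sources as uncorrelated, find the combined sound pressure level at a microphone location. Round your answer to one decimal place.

86.2 dB SPL

Propagate each source to the receiver with L = L_ref − 20·log₁₀(r/r_ref), then add intensities.
chiller: 84 − 20·log₁₀(51.5/4.1) = 84 − 21.98 = 62.02 dB SPL.
CNC lathe: 91 − 20·log₁₀(31.5/4.1) = 91 − 17.71 = 73.29 dB SPL.
shot-blast cabinet: 101 − 20·log₁₀(23.1/4.1) = 101 − 15.02 = 85.98 dB SPL.
Σ 10^(L/10) = 4.195e+08 → L_total = 10·log₁₀(4.195e+08) = 86.23 dB SPL.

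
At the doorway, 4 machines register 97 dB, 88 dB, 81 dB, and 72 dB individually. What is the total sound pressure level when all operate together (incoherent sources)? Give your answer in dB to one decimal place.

97.6 dB

Incoherent sources combine by intensity addition: L_total = 10·log₁₀(Σ 10^(L_i/10)).
Σ 10^(L/10) = 10^(97/10) + 10^(88/10) + 10^(81/10) + 10^(72/10) = 5.785e+09.
L_total = 10·log₁₀(5.785e+09) = 97.62 dB.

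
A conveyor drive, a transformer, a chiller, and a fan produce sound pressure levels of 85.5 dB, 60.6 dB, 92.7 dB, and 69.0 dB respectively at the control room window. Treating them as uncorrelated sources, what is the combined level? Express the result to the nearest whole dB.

93 dB

Incoherent sources combine by intensity addition: L_total = 10·log₁₀(Σ 10^(L_i/10)).
Σ 10^(L/10) = 10^(85.5/10) + 10^(60.6/10) + 10^(92.7/10) + 10^(69.0/10) = 2.226e+09.
L_total = 10·log₁₀(2.226e+09) = 93.48 dB.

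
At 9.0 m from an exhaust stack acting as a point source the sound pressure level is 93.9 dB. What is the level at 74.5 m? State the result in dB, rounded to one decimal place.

75.5 dB

Spherical spreading from a point source gives a 20·log₁₀(r₂/r₁) drop.
L₂ = 93.9 − 20·log₁₀(74.5/9.0) = 93.9 − 18.358 = 75.54 dB.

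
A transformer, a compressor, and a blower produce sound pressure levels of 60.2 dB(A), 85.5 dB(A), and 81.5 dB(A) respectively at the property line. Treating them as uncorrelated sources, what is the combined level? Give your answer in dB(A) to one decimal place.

Incoherent sources combine by intensity addition: L_total = 10·log₁₀(Σ 10^(L_i/10)).
Σ 10^(L/10) = 10^(60.2/10) + 10^(85.5/10) + 10^(81.5/10) = 4.971e+08.
L_total = 10·log₁₀(4.971e+08) = 86.96 dB(A).

87.0 dB(A)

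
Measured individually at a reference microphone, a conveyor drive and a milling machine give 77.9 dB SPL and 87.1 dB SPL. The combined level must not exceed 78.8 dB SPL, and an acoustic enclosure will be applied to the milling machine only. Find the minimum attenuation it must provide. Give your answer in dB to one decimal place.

15.6 dB

Fixed contribution from the other source: Σ 10^(L/10) = 10^(77.9/10) = 6.166e+07 (77.90 dB SPL).
To meet 78.8 dB SPL overall, the treated milling machine may contribute at most 10^(78.8/10) − 6.166e+07 = 1.420e+07, i.e. 71.52 dB SPL.
Required insertion loss = 87.1 − 71.52 = 15.58 dB.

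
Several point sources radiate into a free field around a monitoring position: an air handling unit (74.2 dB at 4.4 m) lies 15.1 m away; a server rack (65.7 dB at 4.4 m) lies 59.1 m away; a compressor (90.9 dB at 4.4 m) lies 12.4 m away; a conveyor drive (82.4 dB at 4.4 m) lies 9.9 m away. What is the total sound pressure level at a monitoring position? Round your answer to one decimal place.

Apply inverse-square spreading to bring every level to the receiver, then sum 10^(L/10).
air handling unit: 74.2 − 20·log₁₀(15.1/4.4) = 74.2 − 10.71 = 63.49 dB.
server rack: 65.7 − 20·log₁₀(59.1/4.4) = 65.7 − 22.56 = 43.14 dB.
compressor: 90.9 − 20·log₁₀(12.4/4.4) = 90.9 − 9.00 = 81.90 dB.
conveyor drive: 82.4 − 20·log₁₀(9.9/4.4) = 82.4 − 7.04 = 75.36 dB.
Σ 10^(L/10) = 1.915e+08 → L_total = 10·log₁₀(1.915e+08) = 82.82 dB.

82.8 dB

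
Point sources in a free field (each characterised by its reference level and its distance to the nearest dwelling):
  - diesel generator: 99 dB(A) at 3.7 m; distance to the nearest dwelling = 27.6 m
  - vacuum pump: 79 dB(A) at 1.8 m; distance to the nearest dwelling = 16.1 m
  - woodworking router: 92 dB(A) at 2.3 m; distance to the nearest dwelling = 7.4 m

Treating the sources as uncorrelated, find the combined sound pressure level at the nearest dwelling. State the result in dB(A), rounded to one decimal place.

Apply inverse-square spreading to bring every level to the receiver, then sum 10^(L/10).
diesel generator: 99 − 20·log₁₀(27.6/3.7) = 99 − 17.45 = 81.55 dB(A).
vacuum pump: 79 − 20·log₁₀(16.1/1.8) = 79 − 19.03 = 59.97 dB(A).
woodworking router: 92 − 20·log₁₀(7.4/2.3) = 92 − 10.15 = 81.85 dB(A).
Σ 10^(L/10) = 2.969e+08 → L_total = 10·log₁₀(2.969e+08) = 84.73 dB(A).

84.7 dB(A)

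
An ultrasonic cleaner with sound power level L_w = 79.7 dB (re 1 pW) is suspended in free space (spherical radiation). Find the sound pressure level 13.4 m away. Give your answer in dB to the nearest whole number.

Free-field spherical radiation: L_p = L_w − 10·log₁₀(4π·r²), r = 13.4 m.
4π·r² = 2256 m², 10·log₁₀ of that is 33.534 dB.
L_p = 79.7 − 33.534 = 46.17 dB.

46 dB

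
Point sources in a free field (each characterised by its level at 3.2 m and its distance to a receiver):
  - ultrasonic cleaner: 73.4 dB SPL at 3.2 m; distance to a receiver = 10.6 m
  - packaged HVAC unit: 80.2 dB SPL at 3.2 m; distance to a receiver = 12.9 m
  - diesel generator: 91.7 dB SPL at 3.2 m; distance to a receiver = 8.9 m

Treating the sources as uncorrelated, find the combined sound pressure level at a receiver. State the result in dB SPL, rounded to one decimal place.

83.0 dB SPL

Apply inverse-square spreading to bring every level to the receiver, then sum 10^(L/10).
ultrasonic cleaner: 73.4 − 20·log₁₀(10.6/3.2) = 73.4 − 10.40 = 63.00 dB SPL.
packaged HVAC unit: 80.2 − 20·log₁₀(12.9/3.2) = 80.2 − 12.11 = 68.09 dB SPL.
diesel generator: 91.7 − 20·log₁₀(8.9/3.2) = 91.7 − 8.88 = 82.82 dB SPL.
Σ 10^(L/10) = 1.997e+08 → L_total = 10·log₁₀(1.997e+08) = 83.00 dB SPL.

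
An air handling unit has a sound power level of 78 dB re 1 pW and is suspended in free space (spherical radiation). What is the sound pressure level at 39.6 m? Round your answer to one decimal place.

35.1 dB

L_p = L_w − 10·log₁₀(4π·r²) with r = 39.6 m.
4π·r² = 1.971e+04 m², 10·log₁₀ of that is 42.946 dB.
L_p = 78 − 42.946 = 35.05 dB.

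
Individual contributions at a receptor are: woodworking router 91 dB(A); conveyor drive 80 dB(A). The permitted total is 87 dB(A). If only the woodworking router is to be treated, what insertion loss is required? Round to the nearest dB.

5 dB

Fixed contribution from the other source: Σ 10^(L/10) = 10^(80/10) = 1.000e+08 (80.00 dB(A)).
To meet 87 dB(A) overall, the treated woodworking router may contribute at most 10^(87/10) − 1.000e+08 = 4.012e+08, i.e. 86.03 dB(A).
Required insertion loss = 91 − 86.03 = 4.97 dB.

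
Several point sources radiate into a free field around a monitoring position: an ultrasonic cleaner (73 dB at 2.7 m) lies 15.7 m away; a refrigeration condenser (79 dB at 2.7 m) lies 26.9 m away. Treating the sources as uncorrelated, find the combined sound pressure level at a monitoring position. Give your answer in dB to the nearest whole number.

61 dB

First find each source's level at the receiver (point-source: −20·log₁₀(r/r_ref)), then combine on an intensity basis.
ultrasonic cleaner: 73 − 20·log₁₀(15.7/2.7) = 73 − 15.29 = 57.71 dB.
refrigeration condenser: 79 − 20·log₁₀(26.9/2.7) = 79 − 19.97 = 59.03 dB.
Σ 10^(L/10) = 1.390e+06 → L_total = 10·log₁₀(1.390e+06) = 61.43 dB.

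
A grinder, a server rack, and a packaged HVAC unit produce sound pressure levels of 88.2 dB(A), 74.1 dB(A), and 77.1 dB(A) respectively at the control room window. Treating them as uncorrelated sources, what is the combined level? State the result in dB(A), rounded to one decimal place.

For uncorrelated sources the intensities add, so convert each level to linear form, sum, and take 10·log₁₀ of the total.
Σ 10^(L/10) = 10^(88.2/10) + 10^(74.1/10) + 10^(77.1/10) = 7.377e+08.
L_total = 10·log₁₀(7.377e+08) = 88.68 dB(A).

88.7 dB(A)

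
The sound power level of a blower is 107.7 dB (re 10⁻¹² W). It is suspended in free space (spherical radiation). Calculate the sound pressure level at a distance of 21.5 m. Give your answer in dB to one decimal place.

L_p = L_w − 10·log₁₀(4π·r²) with r = 21.5 m.
4π·r² = 5809 m², 10·log₁₀ of that is 37.641 dB.
L_p = 107.7 − 37.641 = 70.06 dB.

70.1 dB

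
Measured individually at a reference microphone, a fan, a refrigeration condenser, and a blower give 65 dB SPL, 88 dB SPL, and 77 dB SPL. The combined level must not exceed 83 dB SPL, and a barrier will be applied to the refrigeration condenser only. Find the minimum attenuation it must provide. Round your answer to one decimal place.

Everything except the refrigeration condenser sums to 10^(65/10) + 10^(77/10) = 5.328e+07 in linear terms, 77.27 dB SPL.
The limit corresponds to 10^(83/10) = 1.995e+08; subtracting the fixed part leaves 1.462e+08 for the refrigeration condenser, i.e. 81.65 dB SPL.
Required insertion loss = 88 − 81.65 = 6.35 dB.

6.3 dB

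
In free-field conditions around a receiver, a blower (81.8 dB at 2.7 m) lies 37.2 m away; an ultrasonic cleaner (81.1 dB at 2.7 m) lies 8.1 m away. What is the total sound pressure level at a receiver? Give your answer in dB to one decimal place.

First find each source's level at the receiver (point-source: −20·log₁₀(r/r_ref)), then combine on an intensity basis.
blower: 81.8 − 20·log₁₀(37.2/2.7) = 81.8 − 22.78 = 59.02 dB.
ultrasonic cleaner: 81.1 − 20·log₁₀(8.1/2.7) = 81.1 − 9.54 = 71.56 dB.
Σ 10^(L/10) = 1.511e+07 → L_total = 10·log₁₀(1.511e+07) = 71.79 dB.

71.8 dB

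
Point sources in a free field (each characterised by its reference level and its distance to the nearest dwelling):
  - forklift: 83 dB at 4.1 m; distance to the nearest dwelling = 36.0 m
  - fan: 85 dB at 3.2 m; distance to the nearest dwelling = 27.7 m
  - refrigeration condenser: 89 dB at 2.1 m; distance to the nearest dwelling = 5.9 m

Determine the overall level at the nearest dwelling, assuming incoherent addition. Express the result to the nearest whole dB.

80 dB

Propagate each source to the receiver with L = L_ref − 20·log₁₀(r/r_ref), then add intensities.
forklift: 83 − 20·log₁₀(36.0/4.1) = 83 − 18.87 = 64.13 dB.
fan: 85 − 20·log₁₀(27.7/3.2) = 85 − 18.75 = 66.25 dB.
refrigeration condenser: 89 − 20·log₁₀(5.9/2.1) = 89 − 8.97 = 80.03 dB.
Σ 10^(L/10) = 1.074e+08 → L_total = 10·log₁₀(1.074e+08) = 80.31 dB.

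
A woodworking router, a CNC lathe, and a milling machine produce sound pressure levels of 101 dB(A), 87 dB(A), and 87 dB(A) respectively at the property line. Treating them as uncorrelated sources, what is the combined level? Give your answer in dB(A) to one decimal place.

For uncorrelated sources the intensities add, so convert each level to linear form, sum, and take 10·log₁₀ of the total.
Σ 10^(L/10) = 10^(101/10) + 10^(87/10) + 10^(87/10) = 1.359e+10.
L_total = 10·log₁₀(1.359e+10) = 101.33 dB(A).

101.3 dB(A)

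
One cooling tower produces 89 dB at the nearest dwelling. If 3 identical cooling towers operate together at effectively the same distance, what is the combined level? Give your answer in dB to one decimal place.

93.8 dB

L_total = L₁ + 10·log₁₀ N for N identical incoherent sources.
L_total = 89 + 10·log₁₀(3) = 89 + 4.771 = 93.77 dB.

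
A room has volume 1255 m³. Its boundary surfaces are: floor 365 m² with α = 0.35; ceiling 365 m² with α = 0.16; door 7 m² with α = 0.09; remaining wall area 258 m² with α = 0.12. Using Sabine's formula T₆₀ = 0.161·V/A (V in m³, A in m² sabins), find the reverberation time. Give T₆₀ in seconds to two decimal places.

0.93 s

Summing Sᵢαᵢ: 365·0.35 + 365·0.16 + 7·0.09 + 258·0.12 = 217.74 m².
T₆₀ = 0.161 × 1255 / 217.74 = 0.928 s.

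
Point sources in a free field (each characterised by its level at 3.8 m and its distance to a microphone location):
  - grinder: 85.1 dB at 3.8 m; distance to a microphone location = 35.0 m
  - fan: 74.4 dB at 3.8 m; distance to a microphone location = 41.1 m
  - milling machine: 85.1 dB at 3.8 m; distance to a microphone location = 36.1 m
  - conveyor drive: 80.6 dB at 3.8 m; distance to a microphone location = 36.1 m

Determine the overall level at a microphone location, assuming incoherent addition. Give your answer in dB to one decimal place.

Propagate each source to the receiver with L = L_ref − 20·log₁₀(r/r_ref), then add intensities.
grinder: 85.1 − 20·log₁₀(35.0/3.8) = 85.1 − 19.29 = 65.81 dB.
fan: 74.4 − 20·log₁₀(41.1/3.8) = 74.4 − 20.68 = 53.72 dB.
milling machine: 85.1 − 20·log₁₀(36.1/3.8) = 85.1 − 19.55 = 65.55 dB.
conveyor drive: 80.6 − 20·log₁₀(36.1/3.8) = 80.6 − 19.55 = 61.05 dB.
Σ 10^(L/10) = 8.908e+06 → L_total = 10·log₁₀(8.908e+06) = 69.50 dB.

69.5 dB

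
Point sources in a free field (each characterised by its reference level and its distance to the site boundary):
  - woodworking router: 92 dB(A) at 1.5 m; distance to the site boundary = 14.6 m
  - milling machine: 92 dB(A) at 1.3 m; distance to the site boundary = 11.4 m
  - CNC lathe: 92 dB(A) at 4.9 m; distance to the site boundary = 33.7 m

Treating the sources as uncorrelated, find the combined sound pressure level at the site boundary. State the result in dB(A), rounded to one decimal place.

Propagate each source to the receiver with L = L_ref − 20·log₁₀(r/r_ref), then add intensities.
woodworking router: 92 − 20·log₁₀(14.6/1.5) = 92 − 19.77 = 72.23 dB(A).
milling machine: 92 − 20·log₁₀(11.4/1.3) = 92 − 18.86 = 73.14 dB(A).
CNC lathe: 92 − 20·log₁₀(33.7/4.9) = 92 − 16.75 = 75.25 dB(A).
Σ 10^(L/10) = 7.085e+07 → L_total = 10·log₁₀(7.085e+07) = 78.50 dB(A).

78.5 dB(A)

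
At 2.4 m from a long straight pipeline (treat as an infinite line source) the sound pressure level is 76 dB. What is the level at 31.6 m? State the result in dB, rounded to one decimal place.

Cylindrical spreading from a line source gives a 10·log₁₀(r₂/r₁) drop.
L₂ = 76 − 10·log₁₀(31.6/2.4) = 76 − 11.195 = 64.81 dB.

64.8 dB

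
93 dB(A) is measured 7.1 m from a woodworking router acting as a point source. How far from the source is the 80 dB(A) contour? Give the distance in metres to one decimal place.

The 13.0 dB drop corresponds to a distance ratio of 10^(13.0/20) for a point source.
r₂ = 7.1·10^((93−80)/20) = 7.1·10^(13.0/20) = 31.71 m.

31.7 m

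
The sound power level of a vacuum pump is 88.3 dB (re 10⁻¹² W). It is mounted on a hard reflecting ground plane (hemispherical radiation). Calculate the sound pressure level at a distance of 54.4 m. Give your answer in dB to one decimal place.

The power spreads over a hemisphere of area 2π·r², so L_p = L_w − 10·log₁₀(2π·r²).
2π·r² = 1.859e+04 m², 10·log₁₀ of that is 42.694 dB.
L_p = 88.3 − 42.694 = 45.61 dB.

45.6 dB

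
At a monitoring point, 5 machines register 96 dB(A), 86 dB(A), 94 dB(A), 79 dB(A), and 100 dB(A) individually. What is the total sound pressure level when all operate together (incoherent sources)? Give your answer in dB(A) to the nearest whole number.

102 dB(A)

For uncorrelated sources the intensities add, so convert each level to linear form, sum, and take 10·log₁₀ of the total.
Σ 10^(L/10) = 10^(96/10) + 10^(86/10) + 10^(94/10) + 10^(79/10) + 10^(100/10) = 1.697e+10.
L_total = 10·log₁₀(1.697e+10) = 102.30 dB(A).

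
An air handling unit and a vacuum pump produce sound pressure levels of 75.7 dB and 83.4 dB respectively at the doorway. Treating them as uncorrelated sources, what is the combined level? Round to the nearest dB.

84 dB

Incoherent sources combine by intensity addition: L_total = 10·log₁₀(Σ 10^(L_i/10)).
Σ 10^(L/10) = 10^(75.7/10) + 10^(83.4/10) = 2.559e+08.
L_total = 10·log₁₀(2.559e+08) = 84.08 dB.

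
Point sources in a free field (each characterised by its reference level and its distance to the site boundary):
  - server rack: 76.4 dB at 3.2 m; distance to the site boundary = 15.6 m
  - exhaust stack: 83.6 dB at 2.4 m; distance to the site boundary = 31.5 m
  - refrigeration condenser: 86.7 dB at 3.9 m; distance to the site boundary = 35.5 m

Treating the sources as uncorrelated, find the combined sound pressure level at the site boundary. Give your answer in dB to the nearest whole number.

Apply inverse-square spreading to bring every level to the receiver, then sum 10^(L/10).
server rack: 76.4 − 20·log₁₀(15.6/3.2) = 76.4 − 13.76 = 62.64 dB.
exhaust stack: 83.6 − 20·log₁₀(31.5/2.4) = 83.6 − 22.36 = 61.24 dB.
refrigeration condenser: 86.7 − 20·log₁₀(35.5/3.9) = 86.7 − 19.18 = 67.52 dB.
Σ 10^(L/10) = 8.812e+06 → L_total = 10·log₁₀(8.812e+06) = 69.45 dB.

69 dB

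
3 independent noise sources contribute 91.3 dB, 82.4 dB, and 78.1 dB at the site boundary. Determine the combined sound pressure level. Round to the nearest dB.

92 dB

Incoherent sources combine by intensity addition: L_total = 10·log₁₀(Σ 10^(L_i/10)).
Σ 10^(L/10) = 10^(91.3/10) + 10^(82.4/10) + 10^(78.1/10) = 1.587e+09.
L_total = 10·log₁₀(1.587e+09) = 92.01 dB.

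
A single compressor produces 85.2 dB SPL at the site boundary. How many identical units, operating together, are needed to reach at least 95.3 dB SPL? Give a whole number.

11

The shortfall is 95.3 − 85.2 = 10.1 dB, and N units add 10·log₁₀ N, so need 10·log₁₀ N ≥ 10.1.
N ≥ 10^(10.1/10) = 10.233, so N = 11.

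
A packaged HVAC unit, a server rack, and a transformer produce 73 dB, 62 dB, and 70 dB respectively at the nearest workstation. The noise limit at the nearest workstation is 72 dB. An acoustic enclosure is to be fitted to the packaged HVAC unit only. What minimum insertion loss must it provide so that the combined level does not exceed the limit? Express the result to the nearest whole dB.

The untreated sources together contribute 10^(62/10) + 10^(70/10) = 1.158e+07, i.e. 70.64 dB.
The limit corresponds to 10^(72/10) = 1.585e+07; subtracting the fixed part leaves 4.264e+06 for the packaged HVAC unit, i.e. 66.30 dB.
Required insertion loss = 73 − 66.30 = 6.70 dB.

7 dB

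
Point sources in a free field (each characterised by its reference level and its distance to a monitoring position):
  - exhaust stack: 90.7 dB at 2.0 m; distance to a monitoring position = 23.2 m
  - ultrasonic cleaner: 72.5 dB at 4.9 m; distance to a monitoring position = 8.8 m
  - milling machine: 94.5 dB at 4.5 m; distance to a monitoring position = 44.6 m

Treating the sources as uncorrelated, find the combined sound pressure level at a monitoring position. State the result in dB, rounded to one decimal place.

76.3 dB

Propagate each source to the receiver with L = L_ref − 20·log₁₀(r/r_ref), then add intensities.
exhaust stack: 90.7 − 20·log₁₀(23.2/2.0) = 90.7 − 21.29 = 69.41 dB.
ultrasonic cleaner: 72.5 − 20·log₁₀(8.8/4.9) = 72.5 − 5.09 = 67.41 dB.
milling machine: 94.5 − 20·log₁₀(44.6/4.5) = 94.5 − 19.92 = 74.58 dB.
Σ 10^(L/10) = 4.294e+07 → L_total = 10·log₁₀(4.294e+07) = 76.33 dB.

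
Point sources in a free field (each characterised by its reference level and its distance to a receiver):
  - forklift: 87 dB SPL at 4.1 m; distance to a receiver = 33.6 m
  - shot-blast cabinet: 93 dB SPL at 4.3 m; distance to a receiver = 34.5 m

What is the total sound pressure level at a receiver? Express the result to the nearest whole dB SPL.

Propagate each source to the receiver with L = L_ref − 20·log₁₀(r/r_ref), then add intensities.
forklift: 87 − 20·log₁₀(33.6/4.1) = 87 − 18.27 = 68.73 dB SPL.
shot-blast cabinet: 93 − 20·log₁₀(34.5/4.3) = 93 − 18.09 = 74.91 dB SPL.
Σ 10^(L/10) = 3.846e+07 → L_total = 10·log₁₀(3.846e+07) = 75.85 dB SPL.

76 dB SPL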